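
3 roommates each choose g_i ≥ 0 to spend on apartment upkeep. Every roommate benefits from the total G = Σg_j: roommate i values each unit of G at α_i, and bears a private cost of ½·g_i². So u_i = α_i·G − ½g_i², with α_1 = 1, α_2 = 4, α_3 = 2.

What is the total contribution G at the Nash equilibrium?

7

Roommate i's FOC: ∂u_i/∂g_i = α_i − g_i = 0, so g_i* = α_i.
NE contributions = (1, 4, 2); G = 7.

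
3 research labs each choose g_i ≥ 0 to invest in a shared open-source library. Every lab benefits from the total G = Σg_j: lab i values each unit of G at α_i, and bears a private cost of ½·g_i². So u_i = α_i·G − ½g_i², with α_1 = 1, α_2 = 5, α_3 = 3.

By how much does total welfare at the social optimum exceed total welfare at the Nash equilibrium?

Lab i's FOC: ∂u_i/∂g_i = α_i − g_i = 0, so g_i* = α_i.
NE contributions = (1, 5, 3); G = 9.
W^NE = (Σα)·G − ½Σα_i² = 9² − ½·35 = 63.5.
Planner sets g_i = Σα_j = 9 for every i, so G^SO = 3·9 = 27.
W^SO = (Σα)·G^SO − ½·3·(Σα)² = (3/2)·9² = 121.5.
Deadweight loss = W^SO − W^NE = 58.

58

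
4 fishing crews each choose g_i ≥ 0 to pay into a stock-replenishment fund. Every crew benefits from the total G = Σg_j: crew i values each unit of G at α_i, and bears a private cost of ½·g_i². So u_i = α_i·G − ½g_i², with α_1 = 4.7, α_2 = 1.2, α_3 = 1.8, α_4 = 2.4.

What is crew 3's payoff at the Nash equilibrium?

16.56

Crew i's FOC: ∂u_i/∂g_i = α_i − g_i = 0, so g_i* = α_i.
NE contributions = (4.7, 1.2, 1.8, 2.4); G = 10.1.
u_3 = α_3·G − ½·(g_3)² = 1.8·10.1 − ½·1.8² = 16.56.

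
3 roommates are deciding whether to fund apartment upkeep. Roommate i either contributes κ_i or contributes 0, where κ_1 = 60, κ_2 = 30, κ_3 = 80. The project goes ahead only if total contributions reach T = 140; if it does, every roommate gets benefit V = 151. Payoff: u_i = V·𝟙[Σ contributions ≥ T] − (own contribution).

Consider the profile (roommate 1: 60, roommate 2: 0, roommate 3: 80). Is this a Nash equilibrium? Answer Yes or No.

Yes

Total = 140 ≥ 140: provided.
Roommate 1 (pledges 60, payoff 91): dropping to 0 → total 80, payoff 0. No gain.
Roommate 2 (pledges 0, payoff 151): pledging 30 → total 170, payoff 121. No gain.
Roommate 3 (pledges 80, payoff 71): dropping to 0 → total 60, payoff 0. No gain.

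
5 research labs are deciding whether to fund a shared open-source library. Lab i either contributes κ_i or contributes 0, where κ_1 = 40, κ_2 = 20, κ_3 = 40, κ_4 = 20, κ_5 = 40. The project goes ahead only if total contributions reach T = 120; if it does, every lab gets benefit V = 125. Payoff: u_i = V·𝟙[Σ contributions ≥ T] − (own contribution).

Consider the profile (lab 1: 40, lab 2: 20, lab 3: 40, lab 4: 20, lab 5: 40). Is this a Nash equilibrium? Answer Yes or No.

Total = 160 ≥ 120: provided.
Lab 1 (pledges 40, payoff 85): dropping to 0 → total 120, payoff 125. Profitable deviation.

No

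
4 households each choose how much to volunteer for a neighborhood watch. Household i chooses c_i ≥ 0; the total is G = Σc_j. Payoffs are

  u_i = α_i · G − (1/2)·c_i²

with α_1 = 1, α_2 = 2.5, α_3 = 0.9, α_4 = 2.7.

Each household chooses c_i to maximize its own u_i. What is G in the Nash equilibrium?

7.1

Household i's FOC: ∂u_i/∂c_i = α_i − c_i = 0, so c_i* = α_i.
NE contributions = (1, 2.5, 0.9, 2.7); G = 7.1.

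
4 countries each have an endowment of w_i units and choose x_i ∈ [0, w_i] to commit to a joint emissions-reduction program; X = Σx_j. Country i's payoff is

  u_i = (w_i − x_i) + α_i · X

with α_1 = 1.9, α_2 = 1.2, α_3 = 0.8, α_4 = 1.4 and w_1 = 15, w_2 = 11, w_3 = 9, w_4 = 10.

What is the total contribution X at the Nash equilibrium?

∂u_i/∂x_i = α_i − 1, so country i contributes w_i if α_i > 1, else 0.
α_i > 1 for i ∈ {1, 2, 4}; NE contributions (15, 11, 0, 10), X = 36.

36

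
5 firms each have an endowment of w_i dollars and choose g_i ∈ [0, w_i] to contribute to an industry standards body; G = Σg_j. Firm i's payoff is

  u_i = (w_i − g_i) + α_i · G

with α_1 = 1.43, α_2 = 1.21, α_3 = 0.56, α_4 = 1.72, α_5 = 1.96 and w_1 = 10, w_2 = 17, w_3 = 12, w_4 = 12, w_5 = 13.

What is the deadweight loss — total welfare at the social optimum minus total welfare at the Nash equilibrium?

∂u_i/∂g_i = α_i − 1, so firm i contributes w_i if α_i > 1, else 0.
α_i > 1 for i ∈ {1, 2, 4, 5}; NE contributions (10, 17, 0, 12, 13), G = 52.
W^NE = Σw_i − G^NE + (Σα_i)·G^NE = 64 + 5.88·52 = 369.76.
Planner: ∂(Σu_j)/∂g_i = Σα_j − 1 = 5.88 > 0, so everyone contributes w_i; G^SO = 64, W^SO = 64 + 5.88·64 = 440.32.
Deadweight loss = 70.56.

70.56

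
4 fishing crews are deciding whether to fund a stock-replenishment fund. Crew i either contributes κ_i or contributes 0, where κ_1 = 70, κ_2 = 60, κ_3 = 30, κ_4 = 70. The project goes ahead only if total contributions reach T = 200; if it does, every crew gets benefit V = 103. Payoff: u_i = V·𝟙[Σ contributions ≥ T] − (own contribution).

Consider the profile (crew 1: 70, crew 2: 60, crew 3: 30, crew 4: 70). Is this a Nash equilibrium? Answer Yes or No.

Total = 230 ≥ 200: provided.
Crew 1 (pledges 70, payoff 33): dropping to 0 → total 160, payoff 0. No gain.
Crew 2 (pledges 60, payoff 43): dropping to 0 → total 170, payoff 0. No gain.
Crew 3 (pledges 30, payoff 73): dropping to 0 → total 200, payoff 103. Profitable deviation.

No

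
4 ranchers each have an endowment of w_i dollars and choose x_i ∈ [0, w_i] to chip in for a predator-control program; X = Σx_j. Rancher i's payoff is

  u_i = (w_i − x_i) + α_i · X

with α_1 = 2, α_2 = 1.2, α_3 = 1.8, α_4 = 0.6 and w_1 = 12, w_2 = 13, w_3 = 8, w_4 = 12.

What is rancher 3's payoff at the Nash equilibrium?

59.4

∂u_i/∂x_i = α_i − 1, so rancher i contributes w_i if α_i > 1, else 0.
α_i > 1 for i ∈ {1, 2, 3}; NE contributions (12, 13, 8, 0), X = 33.
u_3 = (8 − 8) + 1.8·33 = 59.4.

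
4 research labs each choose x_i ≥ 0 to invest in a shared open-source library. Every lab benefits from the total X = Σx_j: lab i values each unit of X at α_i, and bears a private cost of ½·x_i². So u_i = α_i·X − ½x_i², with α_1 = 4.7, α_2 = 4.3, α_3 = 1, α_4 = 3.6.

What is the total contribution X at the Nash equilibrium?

13.6

Lab i's FOC: ∂u_i/∂x_i = α_i − x_i = 0, so x_i* = α_i.
NE contributions = (4.7, 4.3, 1, 3.6); X = 13.6.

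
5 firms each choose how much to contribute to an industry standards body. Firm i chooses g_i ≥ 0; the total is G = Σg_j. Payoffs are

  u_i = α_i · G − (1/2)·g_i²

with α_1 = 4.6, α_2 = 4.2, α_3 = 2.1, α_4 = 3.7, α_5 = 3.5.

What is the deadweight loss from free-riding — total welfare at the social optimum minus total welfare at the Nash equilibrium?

Firm i's FOC: ∂u_i/∂g_i = α_i − g_i = 0, so g_i* = α_i.
NE contributions = (4.6, 4.2, 2.1, 3.7, 3.5); G = 18.1.
W^NE = (Σα)·G − ½Σα_i² = 18.1² − ½·69.15 = 293.035.
Planner sets g_i = Σα_j = 18.1 for every i, so G^SO = 5·18.1 = 90.5.
W^SO = (Σα)·G^SO − ½·5·(Σα)² = (5/2)·18.1² = 819.025.
Deadweight loss = W^SO − W^NE = 525.99.

525.99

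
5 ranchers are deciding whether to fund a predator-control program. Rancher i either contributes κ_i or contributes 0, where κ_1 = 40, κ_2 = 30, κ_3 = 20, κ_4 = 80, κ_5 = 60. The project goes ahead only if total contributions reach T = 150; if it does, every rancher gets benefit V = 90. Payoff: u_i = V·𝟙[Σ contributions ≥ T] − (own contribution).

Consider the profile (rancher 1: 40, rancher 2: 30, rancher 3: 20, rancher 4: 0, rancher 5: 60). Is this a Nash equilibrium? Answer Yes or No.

Yes

Total = 150 ≥ 150: provided.
Rancher 1 (pledges 40, payoff 50): dropping to 0 → total 110, payoff 0. No gain.
Rancher 2 (pledges 30, payoff 60): dropping to 0 → total 120, payoff 0. No gain.
Rancher 3 (pledges 20, payoff 70): dropping to 0 → total 130, payoff 0. No gain.
Rancher 4 (pledges 0, payoff 90): pledging 80 → total 230, payoff 10. No gain.
Rancher 5 (pledges 60, payoff 30): dropping to 0 → total 90, payoff 0. No gain.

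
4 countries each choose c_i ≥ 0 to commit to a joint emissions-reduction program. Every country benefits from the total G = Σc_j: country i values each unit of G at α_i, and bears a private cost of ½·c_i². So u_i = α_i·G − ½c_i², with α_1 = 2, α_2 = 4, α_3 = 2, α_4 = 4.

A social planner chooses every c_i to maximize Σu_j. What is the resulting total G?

Planner FOC: ∂(Σu_j)/∂c_i = (Σα_j) − c_i = 0, so c_i^SO = Σα_j = 12 for every i; G^SO = 48.

48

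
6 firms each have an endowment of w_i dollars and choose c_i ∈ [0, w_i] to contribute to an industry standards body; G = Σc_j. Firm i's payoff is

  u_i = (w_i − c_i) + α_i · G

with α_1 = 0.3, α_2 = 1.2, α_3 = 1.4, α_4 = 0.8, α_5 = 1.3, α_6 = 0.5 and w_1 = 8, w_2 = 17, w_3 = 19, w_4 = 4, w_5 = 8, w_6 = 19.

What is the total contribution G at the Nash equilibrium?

∂u_i/∂c_i = α_i − 1, so firm i contributes w_i if α_i > 1, else 0.
α_i > 1 for i ∈ {2, 3, 5}; NE contributions (0, 17, 19, 0, 8, 0), G = 44.

44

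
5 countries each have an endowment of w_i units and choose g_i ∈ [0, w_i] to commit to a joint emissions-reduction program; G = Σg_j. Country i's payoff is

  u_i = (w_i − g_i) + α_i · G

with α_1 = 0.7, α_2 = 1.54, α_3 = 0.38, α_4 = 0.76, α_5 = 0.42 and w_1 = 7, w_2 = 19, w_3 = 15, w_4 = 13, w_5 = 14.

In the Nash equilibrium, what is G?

19

∂u_i/∂g_i = α_i − 1, so country i contributes w_i if α_i > 1, else 0.
α_i > 1 for i ∈ {2}; NE contributions (0, 19, 0, 0, 0), G = 19.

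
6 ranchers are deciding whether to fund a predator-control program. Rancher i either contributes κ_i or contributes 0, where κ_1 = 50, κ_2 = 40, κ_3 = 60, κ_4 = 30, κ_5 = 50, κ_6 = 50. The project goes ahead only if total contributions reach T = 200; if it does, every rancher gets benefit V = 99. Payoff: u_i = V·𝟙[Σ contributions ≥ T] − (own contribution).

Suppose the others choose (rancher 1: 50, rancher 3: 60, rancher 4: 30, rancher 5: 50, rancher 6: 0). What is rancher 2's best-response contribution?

Others' total = 190. Contributing 40 brings total to 230 ≥ 200: gain V − κ_2 = 59.
Best response: 40.

40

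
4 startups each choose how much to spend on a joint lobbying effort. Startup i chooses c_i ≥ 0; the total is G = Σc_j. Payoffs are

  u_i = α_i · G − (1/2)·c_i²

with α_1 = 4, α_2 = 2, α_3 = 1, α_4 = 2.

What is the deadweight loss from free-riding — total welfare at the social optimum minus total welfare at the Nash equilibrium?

Startup i's FOC: ∂u_i/∂c_i = α_i − c_i = 0, so c_i* = α_i.
NE contributions = (4, 2, 1, 2); G = 9.
W^NE = (Σα)·G − ½Σα_i² = 9² − ½·25 = 68.5.
Planner sets c_i = Σα_j = 9 for every i, so G^SO = 4·9 = 36.
W^SO = (Σα)·G^SO − ½·4·(Σα)² = (4/2)·9² = 162.
Deadweight loss = W^SO − W^NE = 93.5.

93.5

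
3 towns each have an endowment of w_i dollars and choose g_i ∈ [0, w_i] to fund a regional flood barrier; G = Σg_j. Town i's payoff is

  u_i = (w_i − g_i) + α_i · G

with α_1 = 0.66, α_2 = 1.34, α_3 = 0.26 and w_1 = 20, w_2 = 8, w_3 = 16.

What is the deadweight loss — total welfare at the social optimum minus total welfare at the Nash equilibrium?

∂u_i/∂g_i = α_i − 1, so town i contributes w_i if α_i > 1, else 0.
α_i > 1 for i ∈ {2}; NE contributions (0, 8, 0), G = 8.
W^NE = Σw_i − G^NE + (Σα_i)·G^NE = 44 + 1.26·8 = 54.08.
Planner: ∂(Σu_j)/∂g_i = Σα_j − 1 = 1.26 > 0, so everyone contributes w_i; G^SO = 44, W^SO = 44 + 1.26·44 = 99.44.
Deadweight loss = 45.36.

45.36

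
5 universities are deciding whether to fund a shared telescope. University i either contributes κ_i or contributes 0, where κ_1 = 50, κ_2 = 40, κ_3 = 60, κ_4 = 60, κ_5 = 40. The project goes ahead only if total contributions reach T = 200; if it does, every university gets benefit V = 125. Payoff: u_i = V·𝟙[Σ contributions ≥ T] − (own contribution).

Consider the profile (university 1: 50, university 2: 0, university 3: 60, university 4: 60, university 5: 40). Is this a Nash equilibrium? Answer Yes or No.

Yes

Total = 210 ≥ 200: provided.
University 1 (pledges 50, payoff 75): dropping to 0 → total 160, payoff 0. No gain.
University 2 (pledges 0, payoff 125): pledging 40 → total 250, payoff 85. No gain.
University 3 (pledges 60, payoff 65): dropping to 0 → total 150, payoff 0. No gain.
University 4 (pledges 60, payoff 65): dropping to 0 → total 150, payoff 0. No gain.
University 5 (pledges 40, payoff 85): dropping to 0 → total 170, payoff 0. No gain.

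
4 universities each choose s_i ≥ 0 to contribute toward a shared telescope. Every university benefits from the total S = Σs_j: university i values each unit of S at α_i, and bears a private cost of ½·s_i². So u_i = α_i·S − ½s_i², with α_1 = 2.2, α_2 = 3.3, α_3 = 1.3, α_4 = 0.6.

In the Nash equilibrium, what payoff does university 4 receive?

4.26

University i's FOC: ∂u_i/∂s_i = α_i − s_i = 0, so s_i* = α_i.
NE contributions = (2.2, 3.3, 1.3, 0.6); S = 7.4.
u_4 = α_4·S − ½·(s_4)² = 0.6·7.4 − ½·0.6² = 4.26.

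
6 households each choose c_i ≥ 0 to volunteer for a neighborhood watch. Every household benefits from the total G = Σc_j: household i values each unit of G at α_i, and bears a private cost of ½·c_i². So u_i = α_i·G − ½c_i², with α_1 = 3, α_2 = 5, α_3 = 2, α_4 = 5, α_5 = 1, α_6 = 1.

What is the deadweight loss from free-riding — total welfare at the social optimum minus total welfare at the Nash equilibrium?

610.5

Household i's FOC: ∂u_i/∂c_i = α_i − c_i = 0, so c_i* = α_i.
NE contributions = (3, 5, 2, 5, 1, 1); G = 17.
W^NE = (Σα)·G − ½Σα_i² = 17² − ½·65 = 256.5.
Planner sets c_i = Σα_j = 17 for every i, so G^SO = 6·17 = 102.
W^SO = (Σα)·G^SO − ½·6·(Σα)² = (6/2)·17² = 867.
Deadweight loss = W^SO − W^NE = 610.5.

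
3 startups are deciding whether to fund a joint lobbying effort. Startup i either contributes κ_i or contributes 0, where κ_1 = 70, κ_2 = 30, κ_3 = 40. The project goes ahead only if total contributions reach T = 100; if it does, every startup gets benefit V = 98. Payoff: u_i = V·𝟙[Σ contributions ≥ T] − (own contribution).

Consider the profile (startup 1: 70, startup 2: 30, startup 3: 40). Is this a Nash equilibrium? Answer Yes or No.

No

Total = 140 ≥ 100: provided.
Startup 1 (pledges 70, payoff 28): dropping to 0 → total 70, payoff 0. No gain.
Startup 2 (pledges 30, payoff 68): dropping to 0 → total 110, payoff 98. Profitable deviation.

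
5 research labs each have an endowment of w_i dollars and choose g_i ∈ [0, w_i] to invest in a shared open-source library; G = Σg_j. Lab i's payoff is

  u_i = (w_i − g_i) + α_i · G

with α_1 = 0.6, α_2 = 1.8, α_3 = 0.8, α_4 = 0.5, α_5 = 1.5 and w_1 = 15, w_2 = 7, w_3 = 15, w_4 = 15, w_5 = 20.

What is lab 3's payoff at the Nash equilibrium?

∂u_i/∂g_i = α_i − 1, so lab i contributes w_i if α_i > 1, else 0.
α_i > 1 for i ∈ {2, 5}; NE contributions (0, 7, 0, 0, 20), G = 27.
u_3 = (15 − 0) + 0.8·27 = 36.6.

36.6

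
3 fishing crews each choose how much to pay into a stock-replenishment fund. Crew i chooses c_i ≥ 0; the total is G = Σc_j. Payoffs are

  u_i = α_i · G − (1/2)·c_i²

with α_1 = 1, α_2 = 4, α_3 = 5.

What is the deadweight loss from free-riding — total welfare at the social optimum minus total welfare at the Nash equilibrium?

Crew i's FOC: ∂u_i/∂c_i = α_i − c_i = 0, so c_i* = α_i.
NE contributions = (1, 4, 5); G = 10.
W^NE = (Σα)·G − ½Σα_i² = 10² − ½·42 = 79.
Planner sets c_i = Σα_j = 10 for every i, so G^SO = 3·10 = 30.
W^SO = (Σα)·G^SO − ½·3·(Σα)² = (3/2)·10² = 150.
Deadweight loss = W^SO − W^NE = 71.

71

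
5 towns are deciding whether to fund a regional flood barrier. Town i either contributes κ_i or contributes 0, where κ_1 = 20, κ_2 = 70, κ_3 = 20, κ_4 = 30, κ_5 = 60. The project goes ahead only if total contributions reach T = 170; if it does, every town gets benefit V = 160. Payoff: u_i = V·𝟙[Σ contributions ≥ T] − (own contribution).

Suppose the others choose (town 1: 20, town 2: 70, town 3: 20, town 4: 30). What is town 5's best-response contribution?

60

Others' total = 140. Contributing 60 brings total to 200 ≥ 170: gain V − κ_5 = 100.
Best response: 60.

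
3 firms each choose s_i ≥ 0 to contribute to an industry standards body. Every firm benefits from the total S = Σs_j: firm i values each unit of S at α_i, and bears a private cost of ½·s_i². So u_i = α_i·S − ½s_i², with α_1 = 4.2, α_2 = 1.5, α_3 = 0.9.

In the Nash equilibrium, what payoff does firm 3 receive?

5.535

Firm i's FOC: ∂u_i/∂s_i = α_i − s_i = 0, so s_i* = α_i.
NE contributions = (4.2, 1.5, 0.9); S = 6.6.
u_3 = α_3·S − ½·(s_3)² = 0.9·6.6 − ½·0.9² = 5.535.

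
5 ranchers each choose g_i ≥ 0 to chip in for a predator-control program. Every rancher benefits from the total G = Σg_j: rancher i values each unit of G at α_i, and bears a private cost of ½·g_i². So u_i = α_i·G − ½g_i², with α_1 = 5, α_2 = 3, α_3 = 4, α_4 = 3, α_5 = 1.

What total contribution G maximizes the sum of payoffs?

80

Planner FOC: ∂(Σu_j)/∂g_i = (Σα_j) − g_i = 0, so g_i^SO = Σα_j = 16 for every i; G^SO = 80.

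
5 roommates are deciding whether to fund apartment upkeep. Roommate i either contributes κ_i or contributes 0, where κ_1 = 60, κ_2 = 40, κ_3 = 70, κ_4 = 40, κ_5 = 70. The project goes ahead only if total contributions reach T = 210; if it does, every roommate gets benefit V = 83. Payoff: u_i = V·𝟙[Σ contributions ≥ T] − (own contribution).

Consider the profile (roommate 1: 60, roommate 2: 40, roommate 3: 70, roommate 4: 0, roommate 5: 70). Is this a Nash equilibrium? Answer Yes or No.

Total = 240 ≥ 210: provided.
Roommate 1 (pledges 60, payoff 23): dropping to 0 → total 180, payoff 0. No gain.
Roommate 2 (pledges 40, payoff 43): dropping to 0 → total 200, payoff 0. No gain.
Roommate 3 (pledges 70, payoff 13): dropping to 0 → total 170, payoff 0. No gain.
Roommate 4 (pledges 0, payoff 83): pledging 40 → total 280, payoff 43. No gain.
Roommate 5 (pledges 70, payoff 13): dropping to 0 → total 170, payoff 0. No gain.

Yes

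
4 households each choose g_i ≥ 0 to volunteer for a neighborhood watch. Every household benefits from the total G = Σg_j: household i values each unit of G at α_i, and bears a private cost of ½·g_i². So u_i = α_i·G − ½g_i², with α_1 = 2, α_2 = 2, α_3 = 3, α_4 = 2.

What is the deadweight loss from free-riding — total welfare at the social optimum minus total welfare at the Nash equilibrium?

Household i's FOC: ∂u_i/∂g_i = α_i − g_i = 0, so g_i* = α_i.
NE contributions = (2, 2, 3, 2); G = 9.
W^NE = (Σα)·G − ½Σα_i² = 9² − ½·21 = 70.5.
Planner sets g_i = Σα_j = 9 for every i, so G^SO = 4·9 = 36.
W^SO = (Σα)·G^SO − ½·4·(Σα)² = (4/2)·9² = 162.
Deadweight loss = W^SO − W^NE = 91.5.

91.5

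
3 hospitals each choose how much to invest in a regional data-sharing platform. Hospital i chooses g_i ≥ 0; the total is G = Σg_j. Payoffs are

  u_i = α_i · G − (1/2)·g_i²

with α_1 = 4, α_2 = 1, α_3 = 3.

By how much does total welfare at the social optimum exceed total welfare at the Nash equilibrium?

45

Hospital i's FOC: ∂u_i/∂g_i = α_i − g_i = 0, so g_i* = α_i.
NE contributions = (4, 1, 3); G = 8.
W^NE = (Σα)·G − ½Σα_i² = 8² − ½·26 = 51.
Planner sets g_i = Σα_j = 8 for every i, so G^SO = 3·8 = 24.
W^SO = (Σα)·G^SO − ½·3·(Σα)² = (3/2)·8² = 96.
Deadweight loss = W^SO − W^NE = 45.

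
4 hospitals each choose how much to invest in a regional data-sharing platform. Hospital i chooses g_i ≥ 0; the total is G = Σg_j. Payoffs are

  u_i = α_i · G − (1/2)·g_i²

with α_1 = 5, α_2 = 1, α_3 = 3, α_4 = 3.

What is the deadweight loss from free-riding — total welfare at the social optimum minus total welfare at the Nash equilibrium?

Hospital i's FOC: ∂u_i/∂g_i = α_i − g_i = 0, so g_i* = α_i.
NE contributions = (5, 1, 3, 3); G = 12.
W^NE = (Σα)·G − ½Σα_i² = 12² − ½·44 = 122.
Planner sets g_i = Σα_j = 12 for every i, so G^SO = 4·12 = 48.
W^SO = (Σα)·G^SO − ½·4·(Σα)² = (4/2)·12² = 288.
Deadweight loss = W^SO − W^NE = 166.

166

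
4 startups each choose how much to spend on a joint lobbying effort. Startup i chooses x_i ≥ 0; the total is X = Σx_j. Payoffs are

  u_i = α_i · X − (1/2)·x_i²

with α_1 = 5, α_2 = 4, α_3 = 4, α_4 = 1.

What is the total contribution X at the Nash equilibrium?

14

Startup i's FOC: ∂u_i/∂x_i = α_i − x_i = 0, so x_i* = α_i.
NE contributions = (5, 4, 4, 1); X = 14.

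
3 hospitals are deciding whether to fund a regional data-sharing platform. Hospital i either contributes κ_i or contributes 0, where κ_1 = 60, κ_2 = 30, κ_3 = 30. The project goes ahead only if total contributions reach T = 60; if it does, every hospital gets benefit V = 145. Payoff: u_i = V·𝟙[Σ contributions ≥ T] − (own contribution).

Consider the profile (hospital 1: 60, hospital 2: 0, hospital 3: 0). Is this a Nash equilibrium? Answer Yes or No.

Yes

Total = 60 ≥ 60: provided.
Hospital 1 (pledges 60, payoff 85): dropping to 0 → total 0, payoff 0. No gain.
Hospital 2 (pledges 0, payoff 145): pledging 30 → total 90, payoff 115. No gain.
Hospital 3 (pledges 0, payoff 145): pledging 30 → total 90, payoff 115. No gain.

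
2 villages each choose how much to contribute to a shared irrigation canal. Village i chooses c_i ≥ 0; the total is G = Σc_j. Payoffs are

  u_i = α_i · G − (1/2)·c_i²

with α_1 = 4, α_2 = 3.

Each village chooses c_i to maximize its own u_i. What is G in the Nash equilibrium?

7

Village i's FOC: ∂u_i/∂c_i = α_i − c_i = 0, so c_i* = α_i.
NE contributions = (4, 3); G = 7.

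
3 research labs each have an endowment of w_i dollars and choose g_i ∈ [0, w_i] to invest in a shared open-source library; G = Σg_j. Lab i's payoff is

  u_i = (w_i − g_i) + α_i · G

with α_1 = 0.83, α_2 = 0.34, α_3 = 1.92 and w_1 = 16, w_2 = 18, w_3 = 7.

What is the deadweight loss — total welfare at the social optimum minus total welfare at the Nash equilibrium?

∂u_i/∂g_i = α_i − 1, so lab i contributes w_i if α_i > 1, else 0.
α_i > 1 for i ∈ {3}; NE contributions (0, 0, 7), G = 7.
W^NE = Σw_i − G^NE + (Σα_i)·G^NE = 41 + 2.09·7 = 55.63.
Planner: ∂(Σu_j)/∂g_i = Σα_j − 1 = 2.09 > 0, so everyone contributes w_i; G^SO = 41, W^SO = 41 + 2.09·41 = 126.69.
Deadweight loss = 71.06.

71.06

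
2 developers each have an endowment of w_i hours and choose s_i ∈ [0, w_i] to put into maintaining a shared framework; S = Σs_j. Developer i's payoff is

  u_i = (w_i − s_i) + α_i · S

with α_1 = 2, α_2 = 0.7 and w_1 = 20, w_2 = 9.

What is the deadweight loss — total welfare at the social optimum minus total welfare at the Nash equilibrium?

15.3

∂u_i/∂s_i = α_i − 1, so developer i contributes w_i if α_i > 1, else 0.
α_i > 1 for i ∈ {1}; NE contributions (20, 0), S = 20.
W^NE = Σw_i − S^NE + (Σα_i)·S^NE = 29 + 1.7·20 = 63.
Planner: ∂(Σu_j)/∂s_i = Σα_j − 1 = 1.7 > 0, so everyone contributes w_i; S^SO = 29, W^SO = 29 + 1.7·29 = 78.3.
Deadweight loss = 15.3.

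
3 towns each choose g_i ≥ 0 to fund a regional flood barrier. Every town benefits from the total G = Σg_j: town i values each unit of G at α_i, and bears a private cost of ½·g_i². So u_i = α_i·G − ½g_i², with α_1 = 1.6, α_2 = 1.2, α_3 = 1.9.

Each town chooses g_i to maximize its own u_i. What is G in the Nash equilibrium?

4.7

Town i's FOC: ∂u_i/∂g_i = α_i − g_i = 0, so g_i* = α_i.
NE contributions = (1.6, 1.2, 1.9); G = 4.7.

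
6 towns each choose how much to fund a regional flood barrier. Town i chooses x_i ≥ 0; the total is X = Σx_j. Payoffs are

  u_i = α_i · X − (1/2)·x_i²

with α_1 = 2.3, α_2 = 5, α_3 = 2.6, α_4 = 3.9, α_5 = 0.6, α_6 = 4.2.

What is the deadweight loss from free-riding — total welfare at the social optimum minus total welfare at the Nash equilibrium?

Town i's FOC: ∂u_i/∂x_i = α_i − x_i = 0, so x_i* = α_i.
NE contributions = (2.3, 5, 2.6, 3.9, 0.6, 4.2); X = 18.6.
W^NE = (Σα)·X − ½Σα_i² = 18.6² − ½·70.26 = 310.83.
Planner sets x_i = Σα_j = 18.6 for every i, so X^SO = 6·18.6 = 111.6.
W^SO = (Σα)·X^SO − ½·6·(Σα)² = (6/2)·18.6² = 1037.88.
Deadweight loss = W^SO − W^NE = 727.05.

727.05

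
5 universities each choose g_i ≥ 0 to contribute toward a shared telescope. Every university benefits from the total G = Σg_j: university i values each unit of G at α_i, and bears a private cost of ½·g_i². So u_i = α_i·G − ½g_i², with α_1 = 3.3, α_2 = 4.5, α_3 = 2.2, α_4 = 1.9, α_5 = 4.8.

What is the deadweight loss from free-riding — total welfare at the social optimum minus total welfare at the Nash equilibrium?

University i's FOC: ∂u_i/∂g_i = α_i − g_i = 0, so g_i* = α_i.
NE contributions = (3.3, 4.5, 2.2, 1.9, 4.8); G = 16.7.
W^NE = (Σα)·G − ½Σα_i² = 16.7² − ½·62.63 = 247.575.
Planner sets g_i = Σα_j = 16.7 for every i, so G^SO = 5·16.7 = 83.5.
W^SO = (Σα)·G^SO − ½·5·(Σα)² = (5/2)·16.7² = 697.225.
Deadweight loss = W^SO − W^NE = 449.65.

449.65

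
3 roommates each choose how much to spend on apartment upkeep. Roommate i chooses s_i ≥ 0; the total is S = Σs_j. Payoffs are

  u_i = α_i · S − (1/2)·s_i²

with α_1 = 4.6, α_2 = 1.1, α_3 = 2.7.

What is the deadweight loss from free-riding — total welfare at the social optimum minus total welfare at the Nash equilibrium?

50.11

Roommate i's FOC: ∂u_i/∂s_i = α_i − s_i = 0, so s_i* = α_i.
NE contributions = (4.6, 1.1, 2.7); S = 8.4.
W^NE = (Σα)·S − ½Σα_i² = 8.4² − ½·29.66 = 55.73.
Planner sets s_i = Σα_j = 8.4 for every i, so S^SO = 3·8.4 = 25.2.
W^SO = (Σα)·S^SO − ½·3·(Σα)² = (3/2)·8.4² = 105.84.
Deadweight loss = W^SO − W^NE = 50.11.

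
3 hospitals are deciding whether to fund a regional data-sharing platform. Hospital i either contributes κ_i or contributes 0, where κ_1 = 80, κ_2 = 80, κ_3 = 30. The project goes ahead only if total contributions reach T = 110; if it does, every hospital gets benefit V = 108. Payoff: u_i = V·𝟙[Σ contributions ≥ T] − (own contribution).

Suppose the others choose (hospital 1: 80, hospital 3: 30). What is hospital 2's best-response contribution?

Others' total = 110 ≥ 110; contributing adds cost 80 for no extra benefit.
Best response: 0.

0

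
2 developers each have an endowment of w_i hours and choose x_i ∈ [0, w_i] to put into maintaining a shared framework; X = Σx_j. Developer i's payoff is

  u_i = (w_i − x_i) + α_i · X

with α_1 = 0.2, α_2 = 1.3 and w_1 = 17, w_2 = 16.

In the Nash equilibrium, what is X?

16

∂u_i/∂x_i = α_i − 1, so developer i contributes w_i if α_i > 1, else 0.
α_i > 1 for i ∈ {2}; NE contributions (0, 16), X = 16.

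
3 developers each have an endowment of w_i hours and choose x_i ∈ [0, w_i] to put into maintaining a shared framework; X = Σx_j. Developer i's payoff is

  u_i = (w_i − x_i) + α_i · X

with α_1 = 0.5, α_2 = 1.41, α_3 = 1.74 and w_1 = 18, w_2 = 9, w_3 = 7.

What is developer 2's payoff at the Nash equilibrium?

22.56

∂u_i/∂x_i = α_i − 1, so developer i contributes w_i if α_i > 1, else 0.
α_i > 1 for i ∈ {2, 3}; NE contributions (0, 9, 7), X = 16.
u_2 = (9 − 9) + 1.41·16 = 22.56.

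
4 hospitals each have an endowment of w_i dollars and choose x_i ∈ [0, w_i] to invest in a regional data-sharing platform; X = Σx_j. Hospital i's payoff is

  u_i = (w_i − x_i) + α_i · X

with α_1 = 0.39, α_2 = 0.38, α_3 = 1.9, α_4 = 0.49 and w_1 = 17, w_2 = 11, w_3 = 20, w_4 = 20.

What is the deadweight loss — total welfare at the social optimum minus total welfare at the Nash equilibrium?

∂u_i/∂x_i = α_i − 1, so hospital i contributes w_i if α_i > 1, else 0.
α_i > 1 for i ∈ {3}; NE contributions (0, 0, 20, 0), X = 20.
W^NE = Σw_i − X^NE + (Σα_i)·X^NE = 68 + 2.16·20 = 111.2.
Planner: ∂(Σu_j)/∂x_i = Σα_j − 1 = 2.16 > 0, so everyone contributes w_i; X^SO = 68, W^SO = 68 + 2.16·68 = 214.88.
Deadweight loss = 103.68.

103.68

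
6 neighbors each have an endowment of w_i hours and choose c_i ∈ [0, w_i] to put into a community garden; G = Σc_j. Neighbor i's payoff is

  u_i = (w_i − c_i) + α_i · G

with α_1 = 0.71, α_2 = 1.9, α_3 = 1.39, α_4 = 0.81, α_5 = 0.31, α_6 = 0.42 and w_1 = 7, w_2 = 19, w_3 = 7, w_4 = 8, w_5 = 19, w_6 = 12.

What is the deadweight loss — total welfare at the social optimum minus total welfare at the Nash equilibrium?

208.84

∂u_i/∂c_i = α_i − 1, so neighbor i contributes w_i if α_i > 1, else 0.
α_i > 1 for i ∈ {2, 3}; NE contributions (0, 19, 7, 0, 0, 0), G = 26.
W^NE = Σw_i − G^NE + (Σα_i)·G^NE = 72 + 4.54·26 = 190.04.
Planner: ∂(Σu_j)/∂c_i = Σα_j − 1 = 4.54 > 0, so everyone contributes w_i; G^SO = 72, W^SO = 72 + 4.54·72 = 398.88.
Deadweight loss = 208.84.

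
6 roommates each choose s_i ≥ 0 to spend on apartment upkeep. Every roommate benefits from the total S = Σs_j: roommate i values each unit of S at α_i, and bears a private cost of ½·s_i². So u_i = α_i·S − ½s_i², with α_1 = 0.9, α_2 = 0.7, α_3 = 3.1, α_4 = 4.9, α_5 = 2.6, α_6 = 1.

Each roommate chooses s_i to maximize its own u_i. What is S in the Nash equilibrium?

13.2

Roommate i's FOC: ∂u_i/∂s_i = α_i − s_i = 0, so s_i* = α_i.
NE contributions = (0.9, 0.7, 3.1, 4.9, 2.6, 1); S = 13.2.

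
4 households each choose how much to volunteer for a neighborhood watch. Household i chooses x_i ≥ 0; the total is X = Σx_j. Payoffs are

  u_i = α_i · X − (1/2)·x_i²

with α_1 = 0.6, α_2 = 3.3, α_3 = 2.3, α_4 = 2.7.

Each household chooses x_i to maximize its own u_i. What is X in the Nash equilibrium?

Household i's FOC: ∂u_i/∂x_i = α_i − x_i = 0, so x_i* = α_i.
NE contributions = (0.6, 3.3, 2.3, 2.7); X = 8.9.

8.9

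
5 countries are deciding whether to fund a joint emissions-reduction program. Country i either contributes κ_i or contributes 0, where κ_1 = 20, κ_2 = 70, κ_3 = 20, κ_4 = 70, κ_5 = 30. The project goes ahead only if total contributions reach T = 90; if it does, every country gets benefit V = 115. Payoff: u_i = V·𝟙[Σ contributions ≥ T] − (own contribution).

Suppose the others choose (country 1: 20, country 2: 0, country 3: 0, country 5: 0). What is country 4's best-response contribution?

Others' total = 20. Contributing 70 brings total to 90 ≥ 90: gain V − κ_4 = 45.
Best response: 70.

70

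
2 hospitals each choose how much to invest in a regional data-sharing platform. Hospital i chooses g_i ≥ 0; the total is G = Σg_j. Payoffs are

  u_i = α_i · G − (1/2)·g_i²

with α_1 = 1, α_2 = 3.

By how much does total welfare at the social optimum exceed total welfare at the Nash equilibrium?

5

Hospital i's FOC: ∂u_i/∂g_i = α_i − g_i = 0, so g_i* = α_i.
NE contributions = (1, 3); G = 4.
W^NE = (Σα)·G − ½Σα_i² = 4² − ½·10 = 11.
Planner sets g_i = Σα_j = 4 for every i, so G^SO = 2·4 = 8.
W^SO = (Σα)·G^SO − ½·2·(Σα)² = (2/2)·4² = 16.
Deadweight loss = W^SO − W^NE = 5.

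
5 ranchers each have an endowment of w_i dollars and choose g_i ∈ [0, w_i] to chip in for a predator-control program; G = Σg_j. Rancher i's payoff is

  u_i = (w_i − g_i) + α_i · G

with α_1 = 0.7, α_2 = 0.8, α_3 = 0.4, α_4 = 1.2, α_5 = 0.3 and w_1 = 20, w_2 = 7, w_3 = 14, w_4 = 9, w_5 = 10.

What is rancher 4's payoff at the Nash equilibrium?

∂u_i/∂g_i = α_i − 1, so rancher i contributes w_i if α_i > 1, else 0.
α_i > 1 for i ∈ {4}; NE contributions (0, 0, 0, 9, 0), G = 9.
u_4 = (9 − 9) + 1.2·9 = 10.8.

10.8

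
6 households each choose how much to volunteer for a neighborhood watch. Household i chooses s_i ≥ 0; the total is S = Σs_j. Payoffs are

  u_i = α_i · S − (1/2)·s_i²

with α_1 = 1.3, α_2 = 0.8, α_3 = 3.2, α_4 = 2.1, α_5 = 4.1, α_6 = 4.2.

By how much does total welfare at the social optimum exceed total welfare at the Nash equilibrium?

Household i's FOC: ∂u_i/∂s_i = α_i − s_i = 0, so s_i* = α_i.
NE contributions = (1.3, 0.8, 3.2, 2.1, 4.1, 4.2); S = 15.7.
W^NE = (Σα)·S − ½Σα_i² = 15.7² − ½·51.43 = 220.775.
Planner sets s_i = Σα_j = 15.7 for every i, so S^SO = 6·15.7 = 94.2.
W^SO = (Σα)·S^SO − ½·6·(Σα)² = (6/2)·15.7² = 739.47.
Deadweight loss = W^SO − W^NE = 518.695.

518.695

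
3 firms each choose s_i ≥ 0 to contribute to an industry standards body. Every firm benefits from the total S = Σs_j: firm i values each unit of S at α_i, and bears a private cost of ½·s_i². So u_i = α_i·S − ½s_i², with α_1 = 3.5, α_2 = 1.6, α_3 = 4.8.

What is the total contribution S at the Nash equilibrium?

Firm i's FOC: ∂u_i/∂s_i = α_i − s_i = 0, so s_i* = α_i.
NE contributions = (3.5, 1.6, 4.8); S = 9.9.

9.9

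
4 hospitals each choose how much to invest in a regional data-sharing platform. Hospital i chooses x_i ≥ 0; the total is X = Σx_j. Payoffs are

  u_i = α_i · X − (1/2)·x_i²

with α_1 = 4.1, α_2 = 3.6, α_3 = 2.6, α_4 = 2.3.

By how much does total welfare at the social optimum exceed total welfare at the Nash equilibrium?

Hospital i's FOC: ∂u_i/∂x_i = α_i − x_i = 0, so x_i* = α_i.
NE contributions = (4.1, 3.6, 2.6, 2.3); X = 12.6.
W^NE = (Σα)·X − ½Σα_i² = 12.6² − ½·41.82 = 137.85.
Planner sets x_i = Σα_j = 12.6 for every i, so X^SO = 4·12.6 = 50.4.
W^SO = (Σα)·X^SO − ½·4·(Σα)² = (4/2)·12.6² = 317.52.
Deadweight loss = W^SO − W^NE = 179.67.

179.67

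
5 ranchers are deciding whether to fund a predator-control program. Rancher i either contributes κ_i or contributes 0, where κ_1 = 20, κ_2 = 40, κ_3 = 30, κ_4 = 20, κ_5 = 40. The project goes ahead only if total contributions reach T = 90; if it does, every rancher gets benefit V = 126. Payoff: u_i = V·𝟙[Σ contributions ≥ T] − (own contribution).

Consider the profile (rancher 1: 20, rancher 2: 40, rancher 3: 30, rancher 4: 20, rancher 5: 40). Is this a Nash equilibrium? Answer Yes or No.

Total = 150 ≥ 90: provided.
Rancher 1 (pledges 20, payoff 106): dropping to 0 → total 130, payoff 126. Profitable deviation.

No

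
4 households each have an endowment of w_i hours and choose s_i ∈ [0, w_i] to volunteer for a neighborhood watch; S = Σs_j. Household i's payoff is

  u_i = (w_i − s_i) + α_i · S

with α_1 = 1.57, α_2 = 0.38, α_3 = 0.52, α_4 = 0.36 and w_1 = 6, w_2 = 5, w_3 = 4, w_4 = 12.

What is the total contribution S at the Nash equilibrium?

∂u_i/∂s_i = α_i − 1, so household i contributes w_i if α_i > 1, else 0.
α_i > 1 for i ∈ {1}; NE contributions (6, 0, 0, 0), S = 6.

6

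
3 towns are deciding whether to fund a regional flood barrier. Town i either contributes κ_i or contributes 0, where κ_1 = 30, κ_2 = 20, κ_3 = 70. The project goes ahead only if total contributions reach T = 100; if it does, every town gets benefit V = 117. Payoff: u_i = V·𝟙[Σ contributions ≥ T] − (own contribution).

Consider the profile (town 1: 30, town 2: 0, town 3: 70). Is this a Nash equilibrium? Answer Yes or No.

Yes

Total = 100 ≥ 100: provided.
Town 1 (pledges 30, payoff 87): dropping to 0 → total 70, payoff 0. No gain.
Town 2 (pledges 0, payoff 117): pledging 20 → total 120, payoff 97. No gain.
Town 3 (pledges 70, payoff 47): dropping to 0 → total 30, payoff 0. No gain.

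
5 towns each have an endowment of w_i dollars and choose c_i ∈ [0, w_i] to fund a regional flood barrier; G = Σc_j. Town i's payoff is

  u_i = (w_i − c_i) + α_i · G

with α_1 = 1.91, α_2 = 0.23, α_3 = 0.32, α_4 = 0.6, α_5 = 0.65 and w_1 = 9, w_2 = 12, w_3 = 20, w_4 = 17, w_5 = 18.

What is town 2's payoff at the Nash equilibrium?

∂u_i/∂c_i = α_i − 1, so town i contributes w_i if α_i > 1, else 0.
α_i > 1 for i ∈ {1}; NE contributions (9, 0, 0, 0, 0), G = 9.
u_2 = (12 − 0) + 0.23·9 = 14.07.

14.07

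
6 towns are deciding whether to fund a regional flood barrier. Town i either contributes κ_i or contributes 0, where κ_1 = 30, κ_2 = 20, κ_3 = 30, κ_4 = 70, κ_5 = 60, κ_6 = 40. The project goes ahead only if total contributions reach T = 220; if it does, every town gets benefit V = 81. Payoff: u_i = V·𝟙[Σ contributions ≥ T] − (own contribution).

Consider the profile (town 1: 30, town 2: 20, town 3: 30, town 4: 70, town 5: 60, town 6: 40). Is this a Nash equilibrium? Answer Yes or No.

Total = 250 ≥ 220: provided.
Town 1 (pledges 30, payoff 51): dropping to 0 → total 220, payoff 81. Profitable deviation.

No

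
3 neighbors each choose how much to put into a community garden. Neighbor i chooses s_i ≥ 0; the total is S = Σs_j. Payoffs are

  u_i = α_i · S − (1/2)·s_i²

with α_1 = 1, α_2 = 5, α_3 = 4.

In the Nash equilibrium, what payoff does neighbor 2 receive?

Neighbor i's FOC: ∂u_i/∂s_i = α_i − s_i = 0, so s_i* = α_i.
NE contributions = (1, 5, 4); S = 10.
u_2 = α_2·S − ½·(s_2)² = 5·10 − ½·5² = 37.5.

37.5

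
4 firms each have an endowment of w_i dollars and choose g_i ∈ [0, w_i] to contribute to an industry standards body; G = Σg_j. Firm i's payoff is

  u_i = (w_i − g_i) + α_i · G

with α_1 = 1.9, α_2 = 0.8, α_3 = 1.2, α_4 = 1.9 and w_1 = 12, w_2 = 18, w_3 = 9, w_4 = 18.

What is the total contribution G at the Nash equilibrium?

∂u_i/∂g_i = α_i − 1, so firm i contributes w_i if α_i > 1, else 0.
α_i > 1 for i ∈ {1, 3, 4}; NE contributions (12, 0, 9, 18), G = 39.

39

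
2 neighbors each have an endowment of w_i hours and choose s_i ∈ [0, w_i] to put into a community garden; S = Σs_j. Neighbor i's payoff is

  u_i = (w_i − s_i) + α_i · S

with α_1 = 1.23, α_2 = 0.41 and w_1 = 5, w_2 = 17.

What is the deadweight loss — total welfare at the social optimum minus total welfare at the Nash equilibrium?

∂u_i/∂s_i = α_i − 1, so neighbor i contributes w_i if α_i > 1, else 0.
α_i > 1 for i ∈ {1}; NE contributions (5, 0), S = 5.
W^NE = Σw_i − S^NE + (Σα_i)·S^NE = 22 + 0.64·5 = 25.2.
Planner: ∂(Σu_j)/∂s_i = Σα_j − 1 = 0.64 > 0, so everyone contributes w_i; S^SO = 22, W^SO = 22 + 0.64·22 = 36.08.
Deadweight loss = 10.88.

10.88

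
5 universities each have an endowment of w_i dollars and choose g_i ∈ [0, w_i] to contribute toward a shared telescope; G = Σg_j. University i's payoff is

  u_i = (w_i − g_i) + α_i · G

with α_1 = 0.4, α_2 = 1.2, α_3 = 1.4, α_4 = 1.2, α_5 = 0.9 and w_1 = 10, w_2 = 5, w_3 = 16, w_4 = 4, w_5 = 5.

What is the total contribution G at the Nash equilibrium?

∂u_i/∂g_i = α_i − 1, so university i contributes w_i if α_i > 1, else 0.
α_i > 1 for i ∈ {2, 3, 4}; NE contributions (0, 5, 16, 4, 0), G = 25.

25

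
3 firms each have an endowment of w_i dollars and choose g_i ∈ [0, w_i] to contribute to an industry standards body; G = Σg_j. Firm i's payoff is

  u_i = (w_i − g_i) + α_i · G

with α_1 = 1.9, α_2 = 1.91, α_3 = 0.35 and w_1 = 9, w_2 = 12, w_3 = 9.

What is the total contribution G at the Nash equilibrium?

∂u_i/∂g_i = α_i − 1, so firm i contributes w_i if α_i > 1, else 0.
α_i > 1 for i ∈ {1, 2}; NE contributions (9, 12, 0), G = 21.

21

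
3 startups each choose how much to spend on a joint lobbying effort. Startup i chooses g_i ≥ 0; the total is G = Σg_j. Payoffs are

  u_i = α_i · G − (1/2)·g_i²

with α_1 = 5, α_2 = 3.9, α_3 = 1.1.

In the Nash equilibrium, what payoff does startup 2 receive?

31.395

Startup i's FOC: ∂u_i/∂g_i = α_i − g_i = 0, so g_i* = α_i.
NE contributions = (5, 3.9, 1.1); G = 10.
u_2 = α_2·G − ½·(g_2)² = 3.9·10 − ½·3.9² = 31.395.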